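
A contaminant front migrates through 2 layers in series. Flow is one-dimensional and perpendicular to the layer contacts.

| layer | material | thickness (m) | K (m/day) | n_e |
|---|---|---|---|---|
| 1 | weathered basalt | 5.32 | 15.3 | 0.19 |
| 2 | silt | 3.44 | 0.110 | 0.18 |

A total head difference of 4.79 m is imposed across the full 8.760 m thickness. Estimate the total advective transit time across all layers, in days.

With flow normal to the layers, continuity requires the same specific discharge q through every layer.
Σ(b_i/K_i) = 5.32/15.3 + 3.44/0.110 = 31.62 d.
q = Δh / Σ(b_i/K_i) = 4.79 / 31.62 = 0.1515 m/day.
In each layer the seepage velocity is v_i = q/n_i, so the layer transit time is t_i = b_i·n_i / q:
  layer 1 (weathered basalt): t_1 = 5.32 × 0.19 / 0.1515 = 6.673 d
  layer 2 (silt): t_2 = 3.44 × 0.18 / 0.1515 = 4.088 d
Total t = Σ t_i = 10.76 days.

10.8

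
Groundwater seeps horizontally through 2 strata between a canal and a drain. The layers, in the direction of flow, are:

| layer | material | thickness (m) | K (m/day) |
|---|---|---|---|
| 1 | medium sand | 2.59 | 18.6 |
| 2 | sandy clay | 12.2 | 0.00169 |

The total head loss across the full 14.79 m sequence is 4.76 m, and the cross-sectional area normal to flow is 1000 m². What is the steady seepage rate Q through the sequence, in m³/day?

0.659

Flow is perpendicular to layering, so the layers act in series and the equivalent K is the thickness-weighted harmonic mean.
Total thickness L = 2.59 + 12.2 = 14.79 m.
Σ(b_i/K_i) = 2.59/18.6 + 12.2/0.00169 = 7219 d.
K_eq = L / Σ(b_i/K_i) = 14.79 / 7219 = 0.002049 m/day.
Q = K_eq · A · (Δh/L) = 0.002049 × 1000 × (4.76/14.79) = 0.6594 m³/day.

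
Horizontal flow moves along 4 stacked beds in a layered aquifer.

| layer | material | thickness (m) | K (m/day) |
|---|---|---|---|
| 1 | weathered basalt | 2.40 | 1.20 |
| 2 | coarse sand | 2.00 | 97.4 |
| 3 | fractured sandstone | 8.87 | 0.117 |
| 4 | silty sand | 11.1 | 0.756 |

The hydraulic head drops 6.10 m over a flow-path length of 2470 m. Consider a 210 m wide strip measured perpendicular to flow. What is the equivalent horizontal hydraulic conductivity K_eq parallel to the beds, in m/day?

8.50

Flow is parallel to layering, so each bed carries its own Darcy discharge and the transmissivities add.
Σ(K_i·b_i) = 1.20×2.40 + 97.4×2.00 + 0.117×8.87 + 0.756×11.1 = 207.1 m²/day.
Total thickness b = 24.37 m, so K_eq = Σ(K_i·b_i)/b = 8.499 m/day.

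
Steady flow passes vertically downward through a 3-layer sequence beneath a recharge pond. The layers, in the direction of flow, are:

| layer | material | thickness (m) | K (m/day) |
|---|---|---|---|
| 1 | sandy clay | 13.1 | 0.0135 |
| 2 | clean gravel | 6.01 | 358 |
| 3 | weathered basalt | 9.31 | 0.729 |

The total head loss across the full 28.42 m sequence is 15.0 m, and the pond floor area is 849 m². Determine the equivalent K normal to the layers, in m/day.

Flow is perpendicular to layering, so the layers act in series and the equivalent K is the thickness-weighted harmonic mean.
Total thickness L = 13.1 + 6.01 + 9.31 = 28.42 m.
Σ(b_i/K_i) = 13.1/0.0135 + 6.01/358 + 9.31/0.729 = 983.2 d.
K_eq = L / Σ(b_i/K_i) = 28.42 / 983.2 = 0.02891 m/day.

0.0289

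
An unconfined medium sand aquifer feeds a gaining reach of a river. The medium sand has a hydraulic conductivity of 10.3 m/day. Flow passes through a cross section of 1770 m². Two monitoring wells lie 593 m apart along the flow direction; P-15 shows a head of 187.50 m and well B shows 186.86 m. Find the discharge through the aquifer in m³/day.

Hydraulic gradient i = (187.50 − 186.86) / 593 = 0.64 / 593 = 0.001079.
Darcy's law: Q = K · A · i = 10.30 × 1770 × 0.001079 = 19.68 m³/day.

19.7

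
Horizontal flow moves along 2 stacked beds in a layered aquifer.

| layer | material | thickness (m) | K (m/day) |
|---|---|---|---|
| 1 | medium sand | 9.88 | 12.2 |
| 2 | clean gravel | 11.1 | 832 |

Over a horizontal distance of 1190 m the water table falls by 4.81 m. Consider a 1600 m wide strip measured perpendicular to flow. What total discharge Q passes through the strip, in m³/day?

Flow is parallel to layering, so each bed carries its own Darcy discharge and the transmissivities add.
Σ(K_i·b_i) = 12.2×9.88 + 832×11.1 = 9356 m²/day.
Hydraulic gradient i = Δh / L = 4.81 / 1190 = 0.004042.
Q = Σ(K_i·b_i) · W · i = 9356 × 1600 × 0.004042 = 60506 m³/day.

60500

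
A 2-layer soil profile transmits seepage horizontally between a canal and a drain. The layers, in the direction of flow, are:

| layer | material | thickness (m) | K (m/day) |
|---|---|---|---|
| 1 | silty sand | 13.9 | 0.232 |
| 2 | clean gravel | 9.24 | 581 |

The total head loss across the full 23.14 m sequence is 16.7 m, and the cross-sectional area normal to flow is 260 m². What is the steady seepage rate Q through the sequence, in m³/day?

Flow is perpendicular to layering, so the layers act in series and the equivalent K is the thickness-weighted harmonic mean.
Total thickness L = 13.9 + 9.24 = 23.14 m.
Σ(b_i/K_i) = 13.9/0.232 + 9.24/581 = 59.93 d.
K_eq = L / Σ(b_i/K_i) = 23.14 / 59.93 = 0.3861 m/day.
Q = K_eq · A · (Δh/L) = 0.3861 × 260 × (16.7/23.14) = 72.45 m³/day.

72.5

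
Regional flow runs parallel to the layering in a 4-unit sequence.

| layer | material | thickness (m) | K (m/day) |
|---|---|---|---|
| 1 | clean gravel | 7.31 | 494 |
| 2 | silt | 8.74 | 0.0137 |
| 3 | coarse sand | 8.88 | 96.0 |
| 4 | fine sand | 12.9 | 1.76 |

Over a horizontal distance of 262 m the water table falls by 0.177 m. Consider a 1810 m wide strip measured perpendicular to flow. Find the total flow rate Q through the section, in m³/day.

Flow is parallel to layering, so each bed carries its own Darcy discharge and the transmissivities add.
Σ(K_i·b_i) = 494×7.31 + 0.0137×8.74 + 96.0×8.88 + 1.76×12.9 = 4486 m²/day.
Hydraulic gradient i = Δh / L = 0.177 / 262 = 0.0006756.
Q = Σ(K_i·b_i) · W · i = 4486 × 1810 × 0.0006756 = 5486 m³/day.

5490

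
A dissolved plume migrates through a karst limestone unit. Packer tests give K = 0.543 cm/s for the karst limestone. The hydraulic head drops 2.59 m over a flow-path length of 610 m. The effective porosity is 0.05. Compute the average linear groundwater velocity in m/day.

39.8

Convert K: 0.543 cm/s × 864 = 469.2 m/day.
Hydraulic gradient i = Δh / L = 2.59 / 610 = 0.004246.
Darcy flux q = K · i = 469.2 × 0.004246 = 1.992 m/day.
Seepage velocity v = q / n_e = 1.992 / 0.05 = 39.84 m/day.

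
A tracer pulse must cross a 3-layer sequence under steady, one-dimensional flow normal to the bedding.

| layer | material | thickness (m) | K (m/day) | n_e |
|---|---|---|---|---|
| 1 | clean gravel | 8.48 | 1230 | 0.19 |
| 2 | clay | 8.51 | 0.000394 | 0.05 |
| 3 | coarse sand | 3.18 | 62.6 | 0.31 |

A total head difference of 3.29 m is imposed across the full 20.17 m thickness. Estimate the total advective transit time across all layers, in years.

With flow normal to the layers, continuity requires the same specific discharge q through every layer.
Σ(b_i/K_i) = 8.48/1230 + 8.51/0.000394 + 3.18/62.6 = 21599 d.
q = Δh / Σ(b_i/K_i) = 3.29 / 21599 = 0.0001523 m/day.
In each layer the seepage velocity is v_i = q/n_i, so the layer transit time is t_i = b_i·n_i / q:
  layer 1 (clean gravel): t_1 = 8.48 × 0.19 / 0.0001523 = 10578 d
  layer 2 (clay): t_2 = 8.51 × 0.05 / 0.0001523 = 2793 d
  layer 3 (coarse sand): t_3 = 3.18 × 0.31 / 0.0001523 = 6472 d
Total t = Σ t_i = 19843 days = 54.33 years.

54.3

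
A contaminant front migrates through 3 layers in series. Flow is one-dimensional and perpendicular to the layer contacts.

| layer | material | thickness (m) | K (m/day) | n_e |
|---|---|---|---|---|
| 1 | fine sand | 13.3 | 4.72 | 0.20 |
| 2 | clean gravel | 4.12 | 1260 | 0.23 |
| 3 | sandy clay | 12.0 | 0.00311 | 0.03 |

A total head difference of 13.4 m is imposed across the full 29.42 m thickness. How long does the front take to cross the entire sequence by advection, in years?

With flow normal to the layers, continuity requires the same specific discharge q through every layer.
Σ(b_i/K_i) = 13.3/4.72 + 4.12/1260 + 12.0/0.00311 = 3861 d.
q = Δh / Σ(b_i/K_i) = 13.4 / 3861 = 0.003470 m/day.
In each layer the seepage velocity is v_i = q/n_i, so the layer transit time is t_i = b_i·n_i / q:
  layer 1 (fine sand): t_1 = 13.3 × 0.20 / 0.003470 = 766.5 d
  layer 2 (clean gravel): t_2 = 4.12 × 0.23 / 0.003470 = 273.1 d
  layer 3 (sandy clay): t_3 = 12.0 × 0.03 / 0.003470 = 103.7 d
Total t = Σ t_i = 1143 days = 3.130 years.

3.13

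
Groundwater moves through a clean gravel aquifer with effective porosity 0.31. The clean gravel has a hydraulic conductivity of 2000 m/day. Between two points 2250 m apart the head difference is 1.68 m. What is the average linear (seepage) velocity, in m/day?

4.82

Hydraulic gradient i = Δh / L = 1.68 / 2250 = 0.0007467.
Darcy flux q = K · i = 2000 × 0.0007467 = 1.493 m/day.
Seepage velocity v = q / n_e = 1.493 / 0.31 = 4.817 m/day.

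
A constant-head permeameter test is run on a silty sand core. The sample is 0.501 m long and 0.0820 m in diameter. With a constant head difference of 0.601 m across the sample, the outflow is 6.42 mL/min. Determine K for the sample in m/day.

1.46

Cross-sectional area A = π·(d/2)² = π × (0.0820/2)² = 0.005281 m².
Convert discharge: 6.42 mL/min = 1.070e-07 m³/s.
Darcy's law rearranged: K = Q·L / (A·Δh) = 1.070e-07 × 0.501 / (0.005281 × 0.601) = 1.689e-05 m/s = 1.459 m/day.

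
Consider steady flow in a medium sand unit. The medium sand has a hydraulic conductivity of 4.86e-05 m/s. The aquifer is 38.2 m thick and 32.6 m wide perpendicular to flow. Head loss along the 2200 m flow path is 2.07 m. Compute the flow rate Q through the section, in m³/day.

Convert K: 4.86e-05 m/s × 86400 = 4.199 m/day.
Cross-sectional area A = 32.6 × 38.2 = 1245 m².
Hydraulic gradient i = Δh / L = 2.07 / 2200 = 0.0009409.
Darcy's law: Q = K · A · i = 4.199 × 1245 × 0.0009409 = 4.920 m³/day.

4.92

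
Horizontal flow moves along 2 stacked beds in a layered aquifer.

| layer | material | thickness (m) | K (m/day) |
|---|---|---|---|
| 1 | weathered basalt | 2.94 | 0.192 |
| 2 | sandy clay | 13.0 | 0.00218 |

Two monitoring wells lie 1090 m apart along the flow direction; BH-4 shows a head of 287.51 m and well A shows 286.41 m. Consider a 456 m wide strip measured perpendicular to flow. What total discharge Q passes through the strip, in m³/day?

0.273

Flow is parallel to layering, so each bed carries its own Darcy discharge and the transmissivities add.
Σ(K_i·b_i) = 0.192×2.94 + 0.00218×13.0 = 0.5928 m²/day.
Hydraulic gradient i = (287.51 − 286.41) / 1090 = 1.1 / 1090 = 0.001009.
Q = Σ(K_i·b_i) · W · i = 0.5928 × 456 × 0.001009 = 0.2728 m³/day.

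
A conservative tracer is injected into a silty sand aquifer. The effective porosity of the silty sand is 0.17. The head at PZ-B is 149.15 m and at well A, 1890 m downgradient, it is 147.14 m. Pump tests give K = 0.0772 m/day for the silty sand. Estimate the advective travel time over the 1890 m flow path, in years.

Hydraulic gradient i = (149.15 − 147.14) / 1890 = 2.01 / 1890 = 0.001063.
Darcy flux q = K · i = 0.07720 × 0.001063 = 8.210e-05 m/day.
Seepage velocity v = q / n_e = 8.210e-05 / 0.17 = 0.0004830 m/day.
Travel time t = L / v = 1890 / 0.0004830 = 3.913e+06 days = 10714 years.

10700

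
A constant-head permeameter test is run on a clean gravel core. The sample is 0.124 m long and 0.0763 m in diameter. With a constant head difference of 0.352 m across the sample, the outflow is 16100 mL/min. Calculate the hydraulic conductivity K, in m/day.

1790

Cross-sectional area A = π·(d/2)² = π × (0.0763/2)² = 0.004572 m².
Convert discharge: 16100 mL/min = 0.0002683 m³/s.
Darcy's law rearranged: K = Q·L / (A·Δh) = 0.0002683 × 0.124 / (0.004572 × 0.352) = 0.02067 m/s = 1786 m/day.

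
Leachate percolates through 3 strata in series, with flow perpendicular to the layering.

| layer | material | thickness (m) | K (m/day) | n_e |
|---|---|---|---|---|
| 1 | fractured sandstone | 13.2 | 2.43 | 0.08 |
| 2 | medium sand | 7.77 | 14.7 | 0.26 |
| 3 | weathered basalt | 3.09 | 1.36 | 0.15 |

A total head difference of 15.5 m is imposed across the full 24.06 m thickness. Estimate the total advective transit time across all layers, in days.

1.88

With flow normal to the layers, continuity requires the same specific discharge q through every layer.
Σ(b_i/K_i) = 13.2/2.43 + 7.77/14.7 + 3.09/1.36 = 8.233 d.
q = Δh / Σ(b_i/K_i) = 15.5 / 8.233 = 1.883 m/day.
In each layer the seepage velocity is v_i = q/n_i, so the layer transit time is t_i = b_i·n_i / q:
  layer 1 (fractured sandstone): t_1 = 13.2 × 0.08 / 1.883 = 0.5609 d
  layer 2 (medium sand): t_2 = 7.77 × 0.26 / 1.883 = 1.073 d
  layer 3 (weathered basalt): t_3 = 3.09 × 0.15 / 1.883 = 0.2462 d
Total t = Σ t_i = 1.880 days.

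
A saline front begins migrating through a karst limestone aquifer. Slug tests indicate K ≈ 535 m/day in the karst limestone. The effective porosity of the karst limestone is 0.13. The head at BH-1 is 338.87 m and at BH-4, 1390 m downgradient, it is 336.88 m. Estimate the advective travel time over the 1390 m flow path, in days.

236

Hydraulic gradient i = (338.87 − 336.88) / 1390 = 1.99 / 1390 = 0.001432.
Darcy flux q = K · i = 535.0 × 0.001432 = 0.7659 m/day.
Seepage velocity v = q / n_e = 0.7659 / 0.13 = 5.892 m/day.
Travel time t = L / v = 1390 / 5.892 = 235.9 days.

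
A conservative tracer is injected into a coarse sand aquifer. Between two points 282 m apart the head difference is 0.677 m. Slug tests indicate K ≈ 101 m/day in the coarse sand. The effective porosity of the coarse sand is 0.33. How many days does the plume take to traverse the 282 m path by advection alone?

384

Hydraulic gradient i = Δh / L = 0.677 / 282 = 0.002401.
Darcy flux q = K · i = 101.0 × 0.002401 = 0.2425 m/day.
Seepage velocity v = q / n_e = 0.2425 / 0.33 = 0.7348 m/day.
Travel time t = L / v = 282 / 0.7348 = 383.8 days.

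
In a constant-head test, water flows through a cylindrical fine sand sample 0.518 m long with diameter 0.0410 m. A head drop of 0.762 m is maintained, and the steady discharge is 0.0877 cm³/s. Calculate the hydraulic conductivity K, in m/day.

3.90

Cross-sectional area A = π·(d/2)² = π × (0.0410/2)² = 0.001320 m².
Convert discharge: 0.0877 cm³/s = 8.770e-08 m³/s.
Darcy's law rearranged: K = Q·L / (A·Δh) = 8.770e-08 × 0.518 / (0.001320 × 0.762) = 4.516e-05 m/s = 3.901 m/day.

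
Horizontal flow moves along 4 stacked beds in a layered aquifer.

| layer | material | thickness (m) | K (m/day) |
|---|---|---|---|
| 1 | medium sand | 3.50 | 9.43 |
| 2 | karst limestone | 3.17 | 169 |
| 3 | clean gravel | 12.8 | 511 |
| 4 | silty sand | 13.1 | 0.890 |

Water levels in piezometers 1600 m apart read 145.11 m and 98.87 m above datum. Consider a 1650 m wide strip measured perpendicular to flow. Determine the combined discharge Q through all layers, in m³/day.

340000

Flow is parallel to layering, so each bed carries its own Darcy discharge and the transmissivities add.
Σ(K_i·b_i) = 9.43×3.50 + 169×3.17 + 511×12.8 + 0.890×13.1 = 7121 m²/day.
Hydraulic gradient i = (145.11 − 98.87) / 1600 = 46.24 / 1600 = 0.02890.
Q = Σ(K_i·b_i) · W · i = 7121 × 1650 × 0.02890 = 3.396e+05 m³/day.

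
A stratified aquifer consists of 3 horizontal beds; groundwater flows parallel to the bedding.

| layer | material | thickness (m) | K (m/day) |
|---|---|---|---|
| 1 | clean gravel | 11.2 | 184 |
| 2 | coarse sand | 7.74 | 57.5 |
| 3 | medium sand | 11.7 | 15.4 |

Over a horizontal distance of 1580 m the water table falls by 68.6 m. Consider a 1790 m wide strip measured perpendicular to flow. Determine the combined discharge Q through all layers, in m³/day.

Flow is parallel to layering, so each bed carries its own Darcy discharge and the transmissivities add.
Σ(K_i·b_i) = 184×11.2 + 57.5×7.74 + 15.4×11.7 = 2686 m²/day.
Hydraulic gradient i = Δh / L = 68.6 / 1580 = 0.04342.
Q = Σ(K_i·b_i) · W · i = 2686 × 1790 × 0.04342 = 2.088e+05 m³/day.

209000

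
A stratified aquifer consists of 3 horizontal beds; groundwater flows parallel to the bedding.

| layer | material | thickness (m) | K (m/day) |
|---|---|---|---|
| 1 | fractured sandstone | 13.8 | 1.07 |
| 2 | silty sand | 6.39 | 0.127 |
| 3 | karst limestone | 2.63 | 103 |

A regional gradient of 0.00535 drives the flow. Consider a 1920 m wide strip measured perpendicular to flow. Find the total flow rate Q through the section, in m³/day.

Flow is parallel to layering, so each bed carries its own Darcy discharge and the transmissivities add.
Σ(K_i·b_i) = 1.07×13.8 + 0.127×6.39 + 103×2.63 = 286.5 m²/day.
Hydraulic gradient i = 0.00535.
Q = Σ(K_i·b_i) · W · i = 286.5 × 1920 × 0.005350 = 2943 m³/day.

2940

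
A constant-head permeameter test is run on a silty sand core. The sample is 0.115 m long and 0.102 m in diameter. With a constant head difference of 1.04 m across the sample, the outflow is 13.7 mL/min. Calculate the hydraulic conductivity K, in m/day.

Cross-sectional area A = π·(d/2)² = π × (0.102/2)² = 0.008171 m².
Convert discharge: 13.7 mL/min = 2.283e-07 m³/s.
Darcy's law rearranged: K = Q·L / (A·Δh) = 2.283e-07 × 0.115 / (0.008171 × 1.04) = 3.090e-06 m/s = 0.2670 m/day.

0.267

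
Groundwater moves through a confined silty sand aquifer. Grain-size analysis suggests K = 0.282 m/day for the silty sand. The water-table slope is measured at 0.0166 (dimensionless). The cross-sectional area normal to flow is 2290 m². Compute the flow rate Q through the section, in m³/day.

10.7

Hydraulic gradient i = 0.0166.
Darcy's law: Q = K · A · i = 0.2820 × 2290 × 0.01660 = 10.72 m³/day.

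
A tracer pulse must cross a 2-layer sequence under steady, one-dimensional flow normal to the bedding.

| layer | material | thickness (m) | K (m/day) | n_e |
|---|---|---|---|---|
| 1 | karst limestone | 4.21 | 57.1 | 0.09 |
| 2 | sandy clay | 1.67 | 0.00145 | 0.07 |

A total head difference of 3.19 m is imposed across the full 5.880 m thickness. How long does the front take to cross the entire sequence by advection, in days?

With flow normal to the layers, continuity requires the same specific discharge q through every layer.
Σ(b_i/K_i) = 4.21/57.1 + 1.67/0.00145 = 1152 d.
q = Δh / Σ(b_i/K_i) = 3.19 / 1152 = 0.002770 m/day.
In each layer the seepage velocity is v_i = q/n_i, so the layer transit time is t_i = b_i·n_i / q:
  layer 1 (karst limestone): t_1 = 4.21 × 0.09 / 0.002770 = 136.8 d
  layer 2 (sandy clay): t_2 = 1.67 × 0.07 / 0.002770 = 42.21 d
Total t = Σ t_i = 179.0 days.

179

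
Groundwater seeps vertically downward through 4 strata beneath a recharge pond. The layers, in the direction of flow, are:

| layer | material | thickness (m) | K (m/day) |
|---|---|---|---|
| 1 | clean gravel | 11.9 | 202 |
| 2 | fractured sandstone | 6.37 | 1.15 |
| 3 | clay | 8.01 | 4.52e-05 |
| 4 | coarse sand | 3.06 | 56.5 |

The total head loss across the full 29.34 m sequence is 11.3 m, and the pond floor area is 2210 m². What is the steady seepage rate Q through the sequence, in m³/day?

Flow is perpendicular to layering, so the layers act in series and the equivalent K is the thickness-weighted harmonic mean.
Total thickness L = 11.9 + 6.37 + 8.01 + 3.06 = 29.34 m.
Σ(b_i/K_i) = 11.9/202 + 6.37/1.15 + 8.01/4.52e-05 + 3.06/56.5 = 1.772e+05 d.
K_eq = L / Σ(b_i/K_i) = 29.34 / 1.772e+05 = 0.0001656 m/day.
Q = K_eq · A · (Δh/L) = 0.0001656 × 2210 × (11.3/29.34) = 0.1409 m³/day.

0.141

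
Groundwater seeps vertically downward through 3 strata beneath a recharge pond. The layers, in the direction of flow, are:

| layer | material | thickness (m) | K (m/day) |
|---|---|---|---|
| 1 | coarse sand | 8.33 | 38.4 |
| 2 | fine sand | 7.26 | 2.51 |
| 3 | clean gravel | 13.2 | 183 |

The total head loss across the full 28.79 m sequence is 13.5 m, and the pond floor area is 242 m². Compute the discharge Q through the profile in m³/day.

Flow is perpendicular to layering, so the layers act in series and the equivalent K is the thickness-weighted harmonic mean.
Total thickness L = 8.33 + 7.26 + 13.2 = 28.79 m.
Σ(b_i/K_i) = 8.33/38.4 + 7.26/2.51 + 13.2/183 = 3.181 d.
K_eq = L / Σ(b_i/K_i) = 28.79 / 3.181 = 9.049 m/day.
Q = K_eq · A · (Δh/L) = 9.049 × 242 × (13.5/28.79) = 1027 m³/day.

1030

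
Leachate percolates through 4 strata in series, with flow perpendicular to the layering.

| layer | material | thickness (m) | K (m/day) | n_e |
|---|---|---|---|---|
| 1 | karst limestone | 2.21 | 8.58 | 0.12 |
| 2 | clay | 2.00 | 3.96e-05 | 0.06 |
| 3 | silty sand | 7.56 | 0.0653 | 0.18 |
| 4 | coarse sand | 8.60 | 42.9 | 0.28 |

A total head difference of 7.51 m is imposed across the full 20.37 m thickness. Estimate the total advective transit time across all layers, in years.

With flow normal to the layers, continuity requires the same specific discharge q through every layer.
Σ(b_i/K_i) = 2.21/8.58 + 2.00/3.96e-05 + 7.56/0.0653 + 8.60/42.9 = 50621 d.
q = Δh / Σ(b_i/K_i) = 7.51 / 50621 = 0.0001484 m/day.
In each layer the seepage velocity is v_i = q/n_i, so the layer transit time is t_i = b_i·n_i / q:
  layer 1 (karst limestone): t_1 = 2.21 × 0.12 / 0.0001484 = 1788 d
  layer 2 (clay): t_2 = 2.00 × 0.06 / 0.0001484 = 808.9 d
  layer 3 (silty sand): t_3 = 7.56 × 0.18 / 0.0001484 = 9172 d
  layer 4 (coarse sand): t_4 = 8.60 × 0.28 / 0.0001484 = 16231 d
Total t = Σ t_i = 28000 days = 76.66 years.

76.7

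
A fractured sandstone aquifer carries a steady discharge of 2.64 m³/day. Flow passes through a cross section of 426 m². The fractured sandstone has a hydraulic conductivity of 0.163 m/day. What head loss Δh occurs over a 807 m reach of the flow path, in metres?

30.7

From Q = K·A·i, i = Q / (K·A) = 2.64 / (0.1630 × 426.0) = 0.03802.
Head loss Δh = i · L = 0.03802 × 807 = 30.68 m.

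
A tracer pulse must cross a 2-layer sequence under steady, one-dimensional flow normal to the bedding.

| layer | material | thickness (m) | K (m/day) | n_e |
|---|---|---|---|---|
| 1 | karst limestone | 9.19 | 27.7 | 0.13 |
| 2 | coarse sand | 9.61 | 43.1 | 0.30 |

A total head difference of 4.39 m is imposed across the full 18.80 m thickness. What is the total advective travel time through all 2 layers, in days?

With flow normal to the layers, continuity requires the same specific discharge q through every layer.
Σ(b_i/K_i) = 9.19/27.7 + 9.61/43.1 = 0.5547 d.
q = Δh / Σ(b_i/K_i) = 4.39 / 0.5547 = 7.914 m/day.
In each layer the seepage velocity is v_i = q/n_i, so the layer transit time is t_i = b_i·n_i / q:
  layer 1 (karst limestone): t_1 = 9.19 × 0.13 / 7.914 = 0.1510 d
  layer 2 (coarse sand): t_2 = 9.61 × 0.30 / 7.914 = 0.3643 d
Total t = Σ t_i = 0.5153 days.

0.515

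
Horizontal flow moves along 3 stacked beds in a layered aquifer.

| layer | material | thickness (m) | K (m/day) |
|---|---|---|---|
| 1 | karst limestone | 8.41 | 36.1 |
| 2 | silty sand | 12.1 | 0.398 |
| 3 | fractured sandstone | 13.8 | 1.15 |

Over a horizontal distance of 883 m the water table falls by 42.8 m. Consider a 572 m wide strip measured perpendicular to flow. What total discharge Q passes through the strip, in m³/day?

Flow is parallel to layering, so each bed carries its own Darcy discharge and the transmissivities add.
Σ(K_i·b_i) = 36.1×8.41 + 0.398×12.1 + 1.15×13.8 = 324.3 m²/day.
Hydraulic gradient i = Δh / L = 42.8 / 883 = 0.04847.
Q = Σ(K_i·b_i) · W · i = 324.3 × 572 × 0.04847 = 8991 m³/day.

8990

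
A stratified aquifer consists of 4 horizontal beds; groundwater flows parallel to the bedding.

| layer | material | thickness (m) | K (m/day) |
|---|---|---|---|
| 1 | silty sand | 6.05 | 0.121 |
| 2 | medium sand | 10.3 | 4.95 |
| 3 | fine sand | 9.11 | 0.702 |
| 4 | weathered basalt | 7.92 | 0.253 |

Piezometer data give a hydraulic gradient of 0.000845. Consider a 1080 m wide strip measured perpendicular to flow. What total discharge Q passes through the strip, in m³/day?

Flow is parallel to layering, so each bed carries its own Darcy discharge and the transmissivities add.
Σ(K_i·b_i) = 0.121×6.05 + 4.95×10.3 + 0.702×9.11 + 0.253×7.92 = 60.12 m²/day.
Hydraulic gradient i = 0.000845.
Q = Σ(K_i·b_i) · W · i = 60.12 × 1080 × 0.0008450 = 54.86 m³/day.

54.9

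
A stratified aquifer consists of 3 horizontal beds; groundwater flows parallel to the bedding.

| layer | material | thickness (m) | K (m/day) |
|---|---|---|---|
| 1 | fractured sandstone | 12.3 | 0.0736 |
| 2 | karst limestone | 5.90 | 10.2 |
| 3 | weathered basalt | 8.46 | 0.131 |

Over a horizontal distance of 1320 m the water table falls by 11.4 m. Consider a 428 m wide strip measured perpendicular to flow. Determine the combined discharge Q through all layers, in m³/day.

230

Flow is parallel to layering, so each bed carries its own Darcy discharge and the transmissivities add.
Σ(K_i·b_i) = 0.0736×12.3 + 10.2×5.90 + 0.131×8.46 = 62.19 m²/day.
Hydraulic gradient i = Δh / L = 11.4 / 1320 = 0.008636.
Q = Σ(K_i·b_i) · W · i = 62.19 × 428 × 0.008636 = 229.9 m³/day.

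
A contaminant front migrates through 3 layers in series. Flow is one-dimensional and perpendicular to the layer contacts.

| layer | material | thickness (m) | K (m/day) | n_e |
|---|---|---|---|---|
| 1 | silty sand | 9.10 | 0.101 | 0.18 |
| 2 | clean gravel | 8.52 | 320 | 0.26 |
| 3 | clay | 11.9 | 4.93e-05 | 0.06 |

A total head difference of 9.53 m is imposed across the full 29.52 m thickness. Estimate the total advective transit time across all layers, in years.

317

With flow normal to the layers, continuity requires the same specific discharge q through every layer.
Σ(b_i/K_i) = 9.10/0.101 + 8.52/320 + 11.9/4.93e-05 = 2.415e+05 d.
q = Δh / Σ(b_i/K_i) = 9.53 / 2.415e+05 = 3.947e-05 m/day.
In each layer the seepage velocity is v_i = q/n_i, so the layer transit time is t_i = b_i·n_i / q:
  layer 1 (silty sand): t_1 = 9.10 × 0.18 / 3.947e-05 = 41503 d
  layer 2 (clean gravel): t_2 = 8.52 × 0.26 / 3.947e-05 = 56128 d
  layer 3 (clay): t_3 = 11.9 × 0.06 / 3.947e-05 = 18091 d
Total t = Σ t_i = 1.157e+05 days = 316.8 years.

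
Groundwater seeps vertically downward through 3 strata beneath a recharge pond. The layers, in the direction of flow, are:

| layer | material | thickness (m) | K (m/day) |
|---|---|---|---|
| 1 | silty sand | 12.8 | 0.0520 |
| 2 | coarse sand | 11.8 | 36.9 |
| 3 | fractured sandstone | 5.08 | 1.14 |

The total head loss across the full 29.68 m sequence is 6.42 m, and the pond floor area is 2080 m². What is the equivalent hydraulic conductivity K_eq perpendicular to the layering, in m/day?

0.118

Flow is perpendicular to layering, so the layers act in series and the equivalent K is the thickness-weighted harmonic mean.
Total thickness L = 12.8 + 11.8 + 5.08 = 29.68 m.
Σ(b_i/K_i) = 12.8/0.0520 + 11.8/36.9 + 5.08/1.14 = 250.9 d.
K_eq = L / Σ(b_i/K_i) = 29.68 / 250.9 = 0.1183 m/day.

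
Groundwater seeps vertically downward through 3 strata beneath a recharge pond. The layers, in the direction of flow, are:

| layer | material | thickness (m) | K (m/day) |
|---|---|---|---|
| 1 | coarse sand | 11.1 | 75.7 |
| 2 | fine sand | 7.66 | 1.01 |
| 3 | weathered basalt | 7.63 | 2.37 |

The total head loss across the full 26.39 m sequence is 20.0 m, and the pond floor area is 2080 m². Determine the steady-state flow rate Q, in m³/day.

Flow is perpendicular to layering, so the layers act in series and the equivalent K is the thickness-weighted harmonic mean.
Total thickness L = 11.1 + 7.66 + 7.63 = 26.39 m.
Σ(b_i/K_i) = 11.1/75.7 + 7.66/1.01 + 7.63/2.37 = 10.95 d.
K_eq = L / Σ(b_i/K_i) = 26.39 / 10.95 = 2.410 m/day.
Q = K_eq · A · (Δh/L) = 2.410 × 2080 × (20.0/26.39) = 3799 m³/day.

3800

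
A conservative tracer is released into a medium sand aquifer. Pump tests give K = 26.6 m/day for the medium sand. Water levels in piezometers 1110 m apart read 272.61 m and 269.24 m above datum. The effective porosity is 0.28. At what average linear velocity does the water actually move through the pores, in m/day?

Hydraulic gradient i = (272.61 − 269.24) / 1110 = 3.37 / 1110 = 0.003036.
Darcy flux q = K · i = 26.60 × 0.003036 = 0.08076 m/day.
Seepage velocity v = q / n_e = 0.08076 / 0.28 = 0.2884 m/day.

0.288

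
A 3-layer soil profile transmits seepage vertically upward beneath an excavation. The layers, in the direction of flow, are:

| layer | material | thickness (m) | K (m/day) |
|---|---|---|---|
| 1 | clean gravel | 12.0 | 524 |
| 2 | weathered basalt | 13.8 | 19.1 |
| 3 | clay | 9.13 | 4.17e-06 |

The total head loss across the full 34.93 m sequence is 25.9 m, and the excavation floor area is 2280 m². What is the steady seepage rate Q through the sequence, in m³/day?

Flow is perpendicular to layering, so the layers act in series and the equivalent K is the thickness-weighted harmonic mean.
Total thickness L = 12.0 + 13.8 + 9.13 = 34.93 m.
Σ(b_i/K_i) = 12.0/524 + 13.8/19.1 + 9.13/4.17e-06 = 2.189e+06 d.
K_eq = L / Σ(b_i/K_i) = 34.93 / 2.189e+06 = 1.595e-05 m/day.
Q = K_eq · A · (Δh/L) = 1.595e-05 × 2280 × (25.9/34.93) = 0.02697 m³/day.

0.0270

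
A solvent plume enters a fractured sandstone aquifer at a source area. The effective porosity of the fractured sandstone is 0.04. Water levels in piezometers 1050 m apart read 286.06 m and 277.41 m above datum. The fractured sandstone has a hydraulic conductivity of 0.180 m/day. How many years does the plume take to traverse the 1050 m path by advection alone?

Hydraulic gradient i = (286.06 − 277.41) / 1050 = 8.65 / 1050 = 0.008238.
Darcy flux q = K · i = 0.1800 × 0.008238 = 0.001483 m/day.
Seepage velocity v = q / n_e = 0.001483 / 0.04 = 0.03707 m/day.
Travel time t = L / v = 1050 / 0.03707 = 28324 days = 77.55 years.

77.5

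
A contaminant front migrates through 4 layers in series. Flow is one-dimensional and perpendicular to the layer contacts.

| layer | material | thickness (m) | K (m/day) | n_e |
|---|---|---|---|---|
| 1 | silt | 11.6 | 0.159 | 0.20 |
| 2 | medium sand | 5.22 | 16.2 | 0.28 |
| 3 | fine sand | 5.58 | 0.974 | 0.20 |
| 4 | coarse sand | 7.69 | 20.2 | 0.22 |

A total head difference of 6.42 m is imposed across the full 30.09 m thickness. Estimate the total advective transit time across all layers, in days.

81.5

With flow normal to the layers, continuity requires the same specific discharge q through every layer.
Σ(b_i/K_i) = 11.6/0.159 + 5.22/16.2 + 5.58/0.974 + 7.69/20.2 = 79.39 d.
q = Δh / Σ(b_i/K_i) = 6.42 / 79.39 = 0.08087 m/day.
In each layer the seepage velocity is v_i = q/n_i, so the layer transit time is t_i = b_i·n_i / q:
  layer 1 (silt): t_1 = 11.6 × 0.20 / 0.08087 = 28.69 d
  layer 2 (medium sand): t_2 = 5.22 × 0.28 / 0.08087 = 18.07 d
  layer 3 (fine sand): t_3 = 5.58 × 0.20 / 0.08087 = 13.80 d
  layer 4 (coarse sand): t_4 = 7.69 × 0.22 / 0.08087 = 20.92 d
Total t = Σ t_i = 81.48 days.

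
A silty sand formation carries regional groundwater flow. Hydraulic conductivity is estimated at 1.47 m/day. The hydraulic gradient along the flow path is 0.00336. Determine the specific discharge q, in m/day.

0.00494

Hydraulic gradient i = 0.00336.
Specific discharge q = K · i = 1.470 × 0.003360 = 0.004939 m/day.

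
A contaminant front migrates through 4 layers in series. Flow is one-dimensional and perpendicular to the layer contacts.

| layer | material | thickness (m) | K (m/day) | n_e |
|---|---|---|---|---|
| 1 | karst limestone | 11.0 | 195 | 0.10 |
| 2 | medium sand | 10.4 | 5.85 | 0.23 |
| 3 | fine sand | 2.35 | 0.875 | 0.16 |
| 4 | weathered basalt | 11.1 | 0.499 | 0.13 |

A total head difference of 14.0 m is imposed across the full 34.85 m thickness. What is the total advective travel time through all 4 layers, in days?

10.2

With flow normal to the layers, continuity requires the same specific discharge q through every layer.
Σ(b_i/K_i) = 11.0/195 + 10.4/5.85 + 2.35/0.875 + 11.1/0.499 = 26.76 d.
q = Δh / Σ(b_i/K_i) = 14.0 / 26.76 = 0.5231 m/day.
In each layer the seepage velocity is v_i = q/n_i, so the layer transit time is t_i = b_i·n_i / q:
  layer 1 (karst limestone): t_1 = 11.0 × 0.10 / 0.5231 = 2.103 d
  layer 2 (medium sand): t_2 = 10.4 × 0.23 / 0.5231 = 4.573 d
  layer 3 (fine sand): t_3 = 2.35 × 0.16 / 0.5231 = 0.7188 d
  layer 4 (weathered basalt): t_4 = 11.1 × 0.13 / 0.5231 = 2.759 d
Total t = Σ t_i = 10.15 days.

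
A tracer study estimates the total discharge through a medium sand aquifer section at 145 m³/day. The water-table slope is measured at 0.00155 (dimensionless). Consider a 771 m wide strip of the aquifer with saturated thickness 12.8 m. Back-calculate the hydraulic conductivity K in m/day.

9.48

Cross-sectional area A = 771 × 12.8 = 9869 m².
Hydraulic gradient i = 0.00155.
From Q = K·A·i, K = Q / (A·i) = 145 / (9869 × 0.001550) = 9.479 m/day.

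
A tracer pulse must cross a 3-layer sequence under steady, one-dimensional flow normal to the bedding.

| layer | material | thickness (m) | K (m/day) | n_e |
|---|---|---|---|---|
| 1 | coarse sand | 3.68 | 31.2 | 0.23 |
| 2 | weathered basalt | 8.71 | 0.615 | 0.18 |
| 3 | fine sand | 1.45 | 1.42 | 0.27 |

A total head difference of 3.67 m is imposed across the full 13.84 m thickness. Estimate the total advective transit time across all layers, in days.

With flow normal to the layers, continuity requires the same specific discharge q through every layer.
Σ(b_i/K_i) = 3.68/31.2 + 8.71/0.615 + 1.45/1.42 = 15.30 d.
q = Δh / Σ(b_i/K_i) = 3.67 / 15.30 = 0.2398 m/day.
In each layer the seepage velocity is v_i = q/n_i, so the layer transit time is t_i = b_i·n_i / q:
  layer 1 (coarse sand): t_1 = 3.68 × 0.23 / 0.2398 = 3.529 d
  layer 2 (weathered basalt): t_2 = 8.71 × 0.18 / 0.2398 = 6.537 d
  layer 3 (fine sand): t_3 = 1.45 × 0.27 / 0.2398 = 1.632 d
Total t = Σ t_i = 11.70 days.

11.7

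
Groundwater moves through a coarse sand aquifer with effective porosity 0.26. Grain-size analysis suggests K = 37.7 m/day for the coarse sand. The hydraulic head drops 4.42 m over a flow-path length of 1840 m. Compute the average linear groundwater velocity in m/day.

0.348

Hydraulic gradient i = Δh / L = 4.42 / 1840 = 0.002402.
Darcy flux q = K · i = 37.70 × 0.002402 = 0.09056 m/day.
Seepage velocity v = q / n_e = 0.09056 / 0.26 = 0.3483 m/day.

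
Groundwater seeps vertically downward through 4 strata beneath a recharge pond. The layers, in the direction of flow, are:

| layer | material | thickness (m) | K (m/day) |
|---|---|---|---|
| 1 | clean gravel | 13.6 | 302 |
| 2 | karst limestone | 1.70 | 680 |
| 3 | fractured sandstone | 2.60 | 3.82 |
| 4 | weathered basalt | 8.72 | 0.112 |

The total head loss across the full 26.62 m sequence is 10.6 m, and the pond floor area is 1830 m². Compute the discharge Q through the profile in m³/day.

247

Flow is perpendicular to layering, so the layers act in series and the equivalent K is the thickness-weighted harmonic mean.
Total thickness L = 13.6 + 1.70 + 2.60 + 8.72 = 26.62 m.
Σ(b_i/K_i) = 13.6/302 + 1.70/680 + 2.60/3.82 + 8.72/0.112 = 78.59 d.
K_eq = L / Σ(b_i/K_i) = 26.62 / 78.59 = 0.3387 m/day.
Q = K_eq · A · (Δh/L) = 0.3387 × 1830 × (10.6/26.62) = 246.8 m³/day.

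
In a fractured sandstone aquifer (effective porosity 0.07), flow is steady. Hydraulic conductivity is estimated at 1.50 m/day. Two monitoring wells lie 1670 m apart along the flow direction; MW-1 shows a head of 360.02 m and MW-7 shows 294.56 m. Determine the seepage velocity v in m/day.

0.840

Hydraulic gradient i = (360.02 − 294.56) / 1670 = 65.46 / 1670 = 0.03920.
Darcy flux q = K · i = 1.500 × 0.03920 = 0.05880 m/day.
Seepage velocity v = q / n_e = 0.05880 / 0.07 = 0.8399 m/day.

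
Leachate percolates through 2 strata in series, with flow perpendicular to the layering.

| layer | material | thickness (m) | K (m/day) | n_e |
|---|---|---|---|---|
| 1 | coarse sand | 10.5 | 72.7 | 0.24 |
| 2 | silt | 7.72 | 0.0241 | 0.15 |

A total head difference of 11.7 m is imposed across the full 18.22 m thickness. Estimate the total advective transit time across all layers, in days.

With flow normal to the layers, continuity requires the same specific discharge q through every layer.
Σ(b_i/K_i) = 10.5/72.7 + 7.72/0.0241 = 320.5 d.
q = Δh / Σ(b_i/K_i) = 11.7 / 320.5 = 0.03651 m/day.
In each layer the seepage velocity is v_i = q/n_i, so the layer transit time is t_i = b_i·n_i / q:
  layer 1 (coarse sand): t_1 = 10.5 × 0.24 / 0.03651 = 69.03 d
  layer 2 (silt): t_2 = 7.72 × 0.15 / 0.03651 = 31.72 d
Total t = Σ t_i = 100.7 days.

101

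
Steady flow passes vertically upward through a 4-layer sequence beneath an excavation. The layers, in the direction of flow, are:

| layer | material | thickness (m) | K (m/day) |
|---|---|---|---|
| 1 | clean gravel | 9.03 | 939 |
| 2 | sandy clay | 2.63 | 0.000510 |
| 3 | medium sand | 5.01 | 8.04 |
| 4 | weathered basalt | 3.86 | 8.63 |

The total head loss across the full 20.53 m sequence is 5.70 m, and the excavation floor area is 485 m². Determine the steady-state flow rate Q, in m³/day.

Flow is perpendicular to layering, so the layers act in series and the equivalent K is the thickness-weighted harmonic mean.
Total thickness L = 9.03 + 2.63 + 5.01 + 3.86 = 20.53 m.
Σ(b_i/K_i) = 9.03/939 + 2.63/0.000510 + 5.01/8.04 + 3.86/8.63 = 5158 d.
K_eq = L / Σ(b_i/K_i) = 20.53 / 5158 = 0.003980 m/day.
Q = K_eq · A · (Δh/L) = 0.003980 × 485 × (5.70/20.53) = 0.5360 m³/day.

0.536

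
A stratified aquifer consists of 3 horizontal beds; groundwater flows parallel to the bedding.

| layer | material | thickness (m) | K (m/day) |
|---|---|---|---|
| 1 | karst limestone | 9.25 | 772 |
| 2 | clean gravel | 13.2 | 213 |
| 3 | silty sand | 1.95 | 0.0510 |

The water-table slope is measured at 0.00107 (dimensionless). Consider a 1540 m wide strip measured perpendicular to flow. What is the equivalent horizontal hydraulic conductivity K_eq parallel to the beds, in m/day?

408

Flow is parallel to layering, so each bed carries its own Darcy discharge and the transmissivities add.
Σ(K_i·b_i) = 772×9.25 + 213×13.2 + 0.0510×1.95 = 9953 m²/day.
Total thickness b = 24.40 m, so K_eq = Σ(K_i·b_i)/b = 407.9 m/day.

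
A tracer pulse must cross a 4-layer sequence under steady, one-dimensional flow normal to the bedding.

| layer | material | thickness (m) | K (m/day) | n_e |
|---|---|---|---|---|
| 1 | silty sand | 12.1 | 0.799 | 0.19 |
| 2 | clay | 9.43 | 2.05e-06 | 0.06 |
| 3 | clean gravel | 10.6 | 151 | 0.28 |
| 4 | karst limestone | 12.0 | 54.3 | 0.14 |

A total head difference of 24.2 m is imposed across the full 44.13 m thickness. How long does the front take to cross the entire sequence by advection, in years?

3910

With flow normal to the layers, continuity requires the same specific discharge q through every layer.
Σ(b_i/K_i) = 12.1/0.799 + 9.43/2.05e-06 + 10.6/151 + 12.0/54.3 = 4.600e+06 d.
q = Δh / Σ(b_i/K_i) = 24.2 / 4.600e+06 = 5.261e-06 m/day.
In each layer the seepage velocity is v_i = q/n_i, so the layer transit time is t_i = b_i·n_i / q:
  layer 1 (silty sand): t_1 = 12.1 × 0.19 / 5.261e-06 = 4.370e+05 d
  layer 2 (clay): t_2 = 9.43 × 0.06 / 5.261e-06 = 1.075e+05 d
  layer 3 (clean gravel): t_3 = 10.6 × 0.28 / 5.261e-06 = 5.642e+05 d
  layer 4 (karst limestone): t_4 = 12.0 × 0.14 / 5.261e-06 = 3.193e+05 d
Total t = Σ t_i = 1.428e+06 days = 3910 years.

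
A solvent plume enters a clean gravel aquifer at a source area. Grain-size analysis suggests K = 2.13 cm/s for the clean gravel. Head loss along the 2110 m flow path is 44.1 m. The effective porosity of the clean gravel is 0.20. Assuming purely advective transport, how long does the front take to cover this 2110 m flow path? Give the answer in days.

Convert K: 2.13 cm/s × 864 = 1840 m/day.
Hydraulic gradient i = Δh / L = 44.1 / 2110 = 0.02090.
Darcy flux q = K · i = 1840 × 0.02090 = 38.46 m/day.
Seepage velocity v = q / n_e = 38.46 / 0.20 = 192.3 m/day.
Travel time t = L / v = 2110 / 192.3 = 10.97 days.

11.0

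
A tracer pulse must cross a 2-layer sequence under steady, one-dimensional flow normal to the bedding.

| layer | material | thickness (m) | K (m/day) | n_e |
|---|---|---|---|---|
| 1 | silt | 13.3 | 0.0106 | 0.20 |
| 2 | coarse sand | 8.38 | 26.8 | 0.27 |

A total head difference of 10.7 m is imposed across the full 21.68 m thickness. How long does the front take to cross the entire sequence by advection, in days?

577

With flow normal to the layers, continuity requires the same specific discharge q through every layer.
Σ(b_i/K_i) = 13.3/0.0106 + 8.38/26.8 = 1255 d.
q = Δh / Σ(b_i/K_i) = 10.7 / 1255 = 0.008526 m/day.
In each layer the seepage velocity is v_i = q/n_i, so the layer transit time is t_i = b_i·n_i / q:
  layer 1 (silt): t_1 = 13.3 × 0.20 / 0.008526 = 312.0 d
  layer 2 (coarse sand): t_2 = 8.38 × 0.27 / 0.008526 = 265.4 d
Total t = Σ t_i = 577.4 days.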